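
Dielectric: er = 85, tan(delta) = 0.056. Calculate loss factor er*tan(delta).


Loss = 85 * 0.056 = 4.76

4.76


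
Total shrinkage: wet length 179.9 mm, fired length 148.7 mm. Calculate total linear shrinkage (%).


TS = (179.9 - 148.7) / 179.9 * 100 = 17.34%

17.34


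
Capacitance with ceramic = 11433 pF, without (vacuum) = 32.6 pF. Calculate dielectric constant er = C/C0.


er = 11433 / 32.6 = 350.71

350.71


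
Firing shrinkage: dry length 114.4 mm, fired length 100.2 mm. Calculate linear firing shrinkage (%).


FS = (114.4 - 100.2) / 114.4 * 100 = 12.41%

12.41


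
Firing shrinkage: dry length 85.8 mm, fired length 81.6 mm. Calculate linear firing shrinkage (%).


FS = (85.8 - 81.6) / 85.8 * 100 = 4.9%

4.9


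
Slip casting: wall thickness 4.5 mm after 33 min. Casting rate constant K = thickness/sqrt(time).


K = 4.5 / sqrt(33) = 4.5 / 5.7446 = 0.783 mm/min^0.5

0.783


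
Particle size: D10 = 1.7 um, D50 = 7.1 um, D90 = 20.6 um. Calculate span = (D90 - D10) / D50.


Span = (20.6 - 1.7) / 7.1 = 18.9 / 7.1 = 2.662

2.662


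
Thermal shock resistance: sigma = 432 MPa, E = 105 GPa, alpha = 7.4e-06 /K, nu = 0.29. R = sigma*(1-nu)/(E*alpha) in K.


R = 432*(1-0.29)/(105*1000*7.4e-06) = 395 K

395


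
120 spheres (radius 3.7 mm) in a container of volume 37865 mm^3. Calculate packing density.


V_sphere = 4/3*pi*3.7^3 = 212.1748 mm^3
Total V = 120*212.1748 = 25460.976 mm^3
PD = 25460.976 / 37865 = 0.672

0.672


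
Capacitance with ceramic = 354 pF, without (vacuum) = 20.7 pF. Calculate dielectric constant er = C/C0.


er = 354 / 20.7 = 17.1

17.1


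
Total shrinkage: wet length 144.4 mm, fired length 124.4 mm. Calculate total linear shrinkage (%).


TS = (144.4 - 124.4) / 144.4 * 100 = 13.85%

13.85


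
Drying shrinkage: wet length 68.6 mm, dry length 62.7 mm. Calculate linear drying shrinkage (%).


DS = (68.6 - 62.7) / 68.6 * 100 = 8.6%

8.6


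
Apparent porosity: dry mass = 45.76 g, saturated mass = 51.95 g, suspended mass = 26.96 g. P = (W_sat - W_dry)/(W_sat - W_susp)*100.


P = (51.95 - 45.76) / (51.95 - 26.96) * 100 = 6.19 / 24.99 * 100 = 24.8%

24.8


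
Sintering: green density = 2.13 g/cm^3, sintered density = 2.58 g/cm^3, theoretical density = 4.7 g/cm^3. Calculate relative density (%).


Relative = 2.58 / 4.7 * 100 = 54.9%

54.9


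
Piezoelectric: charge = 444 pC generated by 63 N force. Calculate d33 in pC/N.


d33 = 444 / 63 = 7.0 pC/N

7.0


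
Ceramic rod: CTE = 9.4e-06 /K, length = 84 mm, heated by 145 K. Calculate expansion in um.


dL = 9.4e-06 * 84 * 145 * 1000 = 114.492 um

114.492


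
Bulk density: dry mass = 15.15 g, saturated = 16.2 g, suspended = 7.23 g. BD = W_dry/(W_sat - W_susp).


BD = 15.15 / (16.2 - 7.23) = 15.15 / 8.97 = 1.689 g/cm^3

1.689


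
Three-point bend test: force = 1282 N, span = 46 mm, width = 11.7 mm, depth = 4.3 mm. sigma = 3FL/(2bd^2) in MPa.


sigma = 3*1282*46/(2*11.7*4.3^2) = 408.9 MPa

408.9


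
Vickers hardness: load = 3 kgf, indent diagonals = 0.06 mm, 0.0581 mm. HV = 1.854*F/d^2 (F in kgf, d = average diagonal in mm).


d_avg = (0.06+0.0581)/2 = 0.05905 mm
HV = 1.854*3/0.05905^2 = 1595

1595


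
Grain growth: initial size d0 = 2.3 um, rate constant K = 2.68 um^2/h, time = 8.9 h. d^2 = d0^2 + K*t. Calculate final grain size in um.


d^2 = 2.3^2 + 2.68*8.9 = 29.142
d = sqrt(29.142) = 5.4 um

5.4


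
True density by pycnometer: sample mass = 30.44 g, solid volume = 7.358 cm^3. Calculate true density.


TD = 30.44 / 7.358 = 4.137 g/cm^3

4.137


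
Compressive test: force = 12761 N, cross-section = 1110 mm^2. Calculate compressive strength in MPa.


CS = 12761 / 1110 = 11.5 MPa

11.5


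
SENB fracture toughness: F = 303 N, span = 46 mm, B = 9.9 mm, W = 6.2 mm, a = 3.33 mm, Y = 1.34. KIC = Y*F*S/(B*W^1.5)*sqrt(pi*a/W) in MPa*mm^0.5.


KIC = 1.34*303*46/(9.9*6.2^1.5)*sqrt(pi*3.33/6.2) = 158.74

158.74


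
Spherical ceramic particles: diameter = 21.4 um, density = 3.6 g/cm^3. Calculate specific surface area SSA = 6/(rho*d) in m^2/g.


SSA = 6 / (3.6 * 21.4) = 0.078 m^2/g

0.078


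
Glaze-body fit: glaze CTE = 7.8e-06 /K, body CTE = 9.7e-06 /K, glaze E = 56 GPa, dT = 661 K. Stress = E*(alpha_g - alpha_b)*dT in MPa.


Stress = 56*1000*(7.8e-06 - 9.7e-06)*661 = -70.3 MPa

-70.3


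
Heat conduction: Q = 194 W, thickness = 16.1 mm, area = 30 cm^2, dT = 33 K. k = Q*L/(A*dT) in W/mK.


k = 194*16.1/1000/(30/10000*33) = 31.55 W/mK

31.55


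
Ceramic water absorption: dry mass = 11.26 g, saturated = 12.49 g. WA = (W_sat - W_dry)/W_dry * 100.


WA = (12.49 - 11.26) / 11.26 * 100 = 10.92%

10.92


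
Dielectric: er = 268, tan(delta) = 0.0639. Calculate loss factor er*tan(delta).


Loss = 268 * 0.0639 = 17.125

17.125


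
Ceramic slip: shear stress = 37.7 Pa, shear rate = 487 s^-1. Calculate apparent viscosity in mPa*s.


eta = tau/gamma * 1000 = 37.7/487 * 1000 = 77.4 mPa*s

77.4


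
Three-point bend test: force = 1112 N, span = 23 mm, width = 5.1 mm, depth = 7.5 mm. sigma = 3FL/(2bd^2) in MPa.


sigma = 3*1112*23/(2*5.1*7.5^2) = 133.7 MPa

133.7


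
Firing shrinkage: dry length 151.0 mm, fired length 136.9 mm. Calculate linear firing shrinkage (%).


FS = (151.0 - 136.9) / 151.0 * 100 = 9.34%

9.34


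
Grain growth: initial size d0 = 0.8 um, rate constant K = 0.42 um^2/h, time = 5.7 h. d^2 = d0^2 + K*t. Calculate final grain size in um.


d^2 = 0.8^2 + 0.42*5.7 = 3.034
d = sqrt(3.034) = 1.74 um

1.74


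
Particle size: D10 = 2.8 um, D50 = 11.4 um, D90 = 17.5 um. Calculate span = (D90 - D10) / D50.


Span = (17.5 - 2.8) / 11.4 = 14.7 / 11.4 = 1.289

1.289


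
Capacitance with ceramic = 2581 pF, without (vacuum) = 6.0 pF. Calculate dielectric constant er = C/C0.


er = 2581 / 6.0 = 430.17

430.17


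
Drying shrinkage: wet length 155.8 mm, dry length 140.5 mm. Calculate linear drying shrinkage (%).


DS = (155.8 - 140.5) / 155.8 * 100 = 9.82%

9.82


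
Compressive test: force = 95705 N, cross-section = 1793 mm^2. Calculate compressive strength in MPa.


CS = 95705 / 1793 = 53.4 MPa

53.4


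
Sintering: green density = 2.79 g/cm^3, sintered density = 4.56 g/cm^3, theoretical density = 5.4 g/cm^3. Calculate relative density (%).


Relative = 4.56 / 5.4 * 100 = 84.4%

84.4


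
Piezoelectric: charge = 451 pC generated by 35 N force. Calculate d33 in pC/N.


d33 = 451 / 35 = 12.9 pC/N

12.9


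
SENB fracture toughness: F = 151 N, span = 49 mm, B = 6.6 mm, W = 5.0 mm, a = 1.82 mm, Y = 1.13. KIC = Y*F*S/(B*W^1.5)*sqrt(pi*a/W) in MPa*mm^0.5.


KIC = 1.13*151*49/(6.6*5.0^1.5)*sqrt(pi*1.82/5.0) = 121.17

121.17


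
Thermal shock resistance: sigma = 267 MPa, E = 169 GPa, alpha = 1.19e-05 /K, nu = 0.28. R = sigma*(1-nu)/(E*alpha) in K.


R = 267*(1-0.28)/(169*1000*1.19e-05) = 96 K

96


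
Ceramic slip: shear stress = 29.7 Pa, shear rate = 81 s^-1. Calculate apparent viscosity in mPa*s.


eta = tau/gamma * 1000 = 29.7/81 * 1000 = 366.7 mPa*s

366.7


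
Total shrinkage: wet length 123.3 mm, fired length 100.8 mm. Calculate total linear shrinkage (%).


TS = (123.3 - 100.8) / 123.3 * 100 = 18.25%

18.25


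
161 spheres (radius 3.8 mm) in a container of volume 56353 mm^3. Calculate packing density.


V_sphere = 4/3*pi*3.8^3 = 229.8473 mm^3
Total V = 161*229.8473 = 37005.4153 mm^3
PD = 37005.4153 / 56353 = 0.657

0.657


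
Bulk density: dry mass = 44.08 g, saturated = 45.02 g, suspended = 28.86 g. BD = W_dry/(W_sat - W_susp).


BD = 44.08 / (45.02 - 28.86) = 44.08 / 16.16 = 2.728 g/cm^3

2.728


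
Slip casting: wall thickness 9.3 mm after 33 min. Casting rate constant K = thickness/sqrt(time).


K = 9.3 / sqrt(33) = 9.3 / 5.7446 = 1.619 mm/min^0.5

1.619


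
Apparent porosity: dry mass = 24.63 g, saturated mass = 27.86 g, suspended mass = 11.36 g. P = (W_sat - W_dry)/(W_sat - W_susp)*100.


P = (27.86 - 24.63) / (27.86 - 11.36) * 100 = 3.23 / 16.5 * 100 = 19.6%

19.6


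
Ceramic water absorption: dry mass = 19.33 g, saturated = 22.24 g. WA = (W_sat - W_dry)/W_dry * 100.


WA = (22.24 - 19.33) / 19.33 * 100 = 15.05%

15.05


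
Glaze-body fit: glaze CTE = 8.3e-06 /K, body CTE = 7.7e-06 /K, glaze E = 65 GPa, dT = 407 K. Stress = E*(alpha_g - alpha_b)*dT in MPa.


Stress = 65*1000*(8.3e-06 - 7.7e-06)*407 = 15.9 MPa

15.9


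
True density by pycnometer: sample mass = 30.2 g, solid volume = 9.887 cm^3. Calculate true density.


TD = 30.2 / 9.887 = 3.055 g/cm^3

3.055


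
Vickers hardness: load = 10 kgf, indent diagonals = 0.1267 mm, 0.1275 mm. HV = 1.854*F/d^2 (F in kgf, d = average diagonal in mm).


d_avg = (0.1267+0.1275)/2 = 0.1271 mm
HV = 1.854*10/0.1271^2 = 1148

1148


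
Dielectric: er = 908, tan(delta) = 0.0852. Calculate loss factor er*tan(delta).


Loss = 908 * 0.0852 = 77.362

77.362


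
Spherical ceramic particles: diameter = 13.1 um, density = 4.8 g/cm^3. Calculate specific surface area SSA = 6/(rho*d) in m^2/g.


SSA = 6 / (4.8 * 13.1) = 0.095 m^2/g

0.095


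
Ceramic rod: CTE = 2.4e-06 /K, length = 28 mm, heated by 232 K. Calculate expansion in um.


dL = 2.4e-06 * 28 * 232 * 1000 = 15.59 um

15.59


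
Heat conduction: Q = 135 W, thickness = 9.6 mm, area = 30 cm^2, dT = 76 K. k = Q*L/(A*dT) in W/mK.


k = 135*9.6/1000/(30/10000*76) = 5.68 W/mK

5.68


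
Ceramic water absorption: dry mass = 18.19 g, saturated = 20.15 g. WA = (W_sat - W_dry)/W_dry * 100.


WA = (20.15 - 18.19) / 18.19 * 100 = 10.78%

10.78


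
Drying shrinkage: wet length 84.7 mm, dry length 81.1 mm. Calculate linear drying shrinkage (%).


DS = (84.7 - 81.1) / 84.7 * 100 = 4.25%

4.25


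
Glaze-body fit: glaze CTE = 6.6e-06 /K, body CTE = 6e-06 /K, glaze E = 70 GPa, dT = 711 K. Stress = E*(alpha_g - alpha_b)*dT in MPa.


Stress = 70*1000*(6.6e-06 - 6e-06)*711 = 29.9 MPa

29.9


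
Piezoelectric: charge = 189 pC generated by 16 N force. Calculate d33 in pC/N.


d33 = 189 / 16 = 11.8 pC/N

11.8


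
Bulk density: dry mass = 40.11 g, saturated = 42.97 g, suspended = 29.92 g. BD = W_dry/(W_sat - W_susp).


BD = 40.11 / (42.97 - 29.92) = 40.11 / 13.05 = 3.074 g/cm^3

3.074


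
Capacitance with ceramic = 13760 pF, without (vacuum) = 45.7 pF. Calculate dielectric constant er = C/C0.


er = 13760 / 45.7 = 301.09

301.09


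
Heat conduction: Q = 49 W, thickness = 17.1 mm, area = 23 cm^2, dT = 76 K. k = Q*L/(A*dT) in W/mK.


k = 49*17.1/1000/(23/10000*76) = 4.79 W/mK

4.79


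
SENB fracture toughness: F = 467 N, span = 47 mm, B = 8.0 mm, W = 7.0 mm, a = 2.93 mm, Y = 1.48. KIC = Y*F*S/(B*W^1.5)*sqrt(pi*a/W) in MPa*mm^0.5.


KIC = 1.48*467*47/(8.0*7.0^1.5)*sqrt(pi*2.93/7.0) = 251.42

251.42


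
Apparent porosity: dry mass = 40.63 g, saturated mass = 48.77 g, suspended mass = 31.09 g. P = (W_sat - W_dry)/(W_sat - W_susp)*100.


P = (48.77 - 40.63) / (48.77 - 31.09) * 100 = 8.14 / 17.68 * 100 = 46.0%

46.0


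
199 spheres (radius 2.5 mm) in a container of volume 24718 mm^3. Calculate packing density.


V_sphere = 4/3*pi*2.5^3 = 65.4498 mm^3
Total V = 199*65.4498 = 13024.5102 mm^3
PD = 13024.5102 / 24718 = 0.527

0.527


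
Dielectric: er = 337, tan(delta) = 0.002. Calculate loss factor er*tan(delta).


Loss = 337 * 0.002 = 0.674

0.674


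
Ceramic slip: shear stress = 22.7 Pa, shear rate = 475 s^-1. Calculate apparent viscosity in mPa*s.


eta = tau/gamma * 1000 = 22.7/475 * 1000 = 47.8 mPa*s

47.8


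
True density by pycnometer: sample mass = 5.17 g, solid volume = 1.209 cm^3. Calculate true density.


TD = 5.17 / 1.209 = 4.276 g/cm^3

4.276


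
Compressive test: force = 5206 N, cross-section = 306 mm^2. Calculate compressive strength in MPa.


CS = 5206 / 306 = 17.0 MPa

17.0


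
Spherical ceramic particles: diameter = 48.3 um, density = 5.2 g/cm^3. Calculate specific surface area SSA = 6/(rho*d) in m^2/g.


SSA = 6 / (5.2 * 48.3) = 0.024 m^2/g

0.024


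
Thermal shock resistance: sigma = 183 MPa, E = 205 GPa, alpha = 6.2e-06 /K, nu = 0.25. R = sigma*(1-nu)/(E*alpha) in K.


R = 183*(1-0.25)/(205*1000*6.2e-06) = 108 K

108


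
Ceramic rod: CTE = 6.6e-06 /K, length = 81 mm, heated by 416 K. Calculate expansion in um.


dL = 6.6e-06 * 81 * 416 * 1000 = 222.394 um

222.394


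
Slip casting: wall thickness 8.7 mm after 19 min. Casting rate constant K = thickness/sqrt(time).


K = 8.7 / sqrt(19) = 8.7 / 4.3589 = 1.996 mm/min^0.5

1.996


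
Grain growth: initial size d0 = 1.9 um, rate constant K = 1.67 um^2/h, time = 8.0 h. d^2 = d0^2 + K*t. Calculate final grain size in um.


d^2 = 1.9^2 + 1.67*8.0 = 16.97
d = sqrt(16.97) = 4.12 um

4.12


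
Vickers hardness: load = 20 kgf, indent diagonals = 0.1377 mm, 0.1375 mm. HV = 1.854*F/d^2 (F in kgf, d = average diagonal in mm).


d_avg = (0.1377+0.1375)/2 = 0.1376 mm
HV = 1.854*20/0.1376^2 = 1958

1958


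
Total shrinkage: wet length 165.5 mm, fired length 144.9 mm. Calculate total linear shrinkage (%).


TS = (165.5 - 144.9) / 165.5 * 100 = 12.45%

12.45


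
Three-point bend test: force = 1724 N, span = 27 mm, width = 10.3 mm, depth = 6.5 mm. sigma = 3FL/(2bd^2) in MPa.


sigma = 3*1724*27/(2*10.3*6.5^2) = 160.4 MPa

160.4


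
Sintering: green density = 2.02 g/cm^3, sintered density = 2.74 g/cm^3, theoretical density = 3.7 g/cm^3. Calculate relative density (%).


Relative = 2.74 / 3.7 * 100 = 74.1%

74.1


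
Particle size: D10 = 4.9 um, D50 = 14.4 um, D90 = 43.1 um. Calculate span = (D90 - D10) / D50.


Span = (43.1 - 4.9) / 14.4 = 38.2 / 14.4 = 2.653

2.653


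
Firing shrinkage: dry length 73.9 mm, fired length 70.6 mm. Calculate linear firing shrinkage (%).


FS = (73.9 - 70.6) / 73.9 * 100 = 4.47%

4.47


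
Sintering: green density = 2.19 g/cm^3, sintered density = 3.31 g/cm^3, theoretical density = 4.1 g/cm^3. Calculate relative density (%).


Relative = 3.31 / 4.1 * 100 = 80.7%

80.7


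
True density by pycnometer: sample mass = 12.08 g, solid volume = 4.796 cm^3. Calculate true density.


TD = 12.08 / 4.796 = 2.519 g/cm^3

2.519


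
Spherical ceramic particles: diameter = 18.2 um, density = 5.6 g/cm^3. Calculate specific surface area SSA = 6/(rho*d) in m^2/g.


SSA = 6 / (5.6 * 18.2) = 0.059 m^2/g

0.059


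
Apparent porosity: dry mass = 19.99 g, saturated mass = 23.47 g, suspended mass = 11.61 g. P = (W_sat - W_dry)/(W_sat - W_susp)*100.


P = (23.47 - 19.99) / (23.47 - 11.61) * 100 = 3.48 / 11.86 * 100 = 29.3%

29.3


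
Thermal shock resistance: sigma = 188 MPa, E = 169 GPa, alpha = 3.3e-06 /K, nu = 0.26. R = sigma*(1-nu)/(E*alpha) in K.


R = 188*(1-0.26)/(169*1000*3.3e-06) = 249 K

249


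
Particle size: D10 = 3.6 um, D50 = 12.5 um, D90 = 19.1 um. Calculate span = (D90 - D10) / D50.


Span = (19.1 - 3.6) / 12.5 = 15.5 / 12.5 = 1.24

1.24


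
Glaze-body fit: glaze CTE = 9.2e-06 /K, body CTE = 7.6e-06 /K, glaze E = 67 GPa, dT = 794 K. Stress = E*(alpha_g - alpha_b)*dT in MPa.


Stress = 67*1000*(9.2e-06 - 7.6e-06)*794 = 85.1 MPa

85.1


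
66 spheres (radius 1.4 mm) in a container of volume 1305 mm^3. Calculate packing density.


V_sphere = 4/3*pi*1.4^3 = 11.494 mm^3
Total V = 66*11.494 = 758.604 mm^3
PD = 758.604 / 1305 = 0.581

0.581


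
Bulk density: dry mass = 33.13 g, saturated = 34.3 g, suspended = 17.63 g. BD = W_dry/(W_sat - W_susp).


BD = 33.13 / (34.3 - 17.63) = 33.13 / 16.67 = 1.987 g/cm^3

1.987


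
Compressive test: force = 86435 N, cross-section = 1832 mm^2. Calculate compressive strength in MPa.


CS = 86435 / 1832 = 47.2 MPa

47.2


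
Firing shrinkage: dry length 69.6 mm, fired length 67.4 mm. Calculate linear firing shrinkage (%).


FS = (69.6 - 67.4) / 69.6 * 100 = 3.16%

3.16


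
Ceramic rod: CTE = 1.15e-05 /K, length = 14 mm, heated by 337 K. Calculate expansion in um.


dL = 1.15e-05 * 14 * 337 * 1000 = 54.257 um

54.257


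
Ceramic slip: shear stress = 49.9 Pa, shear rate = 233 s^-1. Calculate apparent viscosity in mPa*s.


eta = tau/gamma * 1000 = 49.9/233 * 1000 = 214.2 mPa*s

214.2


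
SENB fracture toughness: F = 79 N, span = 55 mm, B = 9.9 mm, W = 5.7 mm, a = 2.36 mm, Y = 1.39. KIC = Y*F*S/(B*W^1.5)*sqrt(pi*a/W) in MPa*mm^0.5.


KIC = 1.39*79*55/(9.9*5.7^1.5)*sqrt(pi*2.36/5.7) = 51.13

51.13


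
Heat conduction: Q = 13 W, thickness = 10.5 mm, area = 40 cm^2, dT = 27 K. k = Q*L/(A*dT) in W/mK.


k = 13*10.5/1000/(40/10000*27) = 1.26 W/mK

1.26


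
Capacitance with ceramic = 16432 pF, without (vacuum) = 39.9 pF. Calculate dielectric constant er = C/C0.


er = 16432 / 39.9 = 411.83

411.83


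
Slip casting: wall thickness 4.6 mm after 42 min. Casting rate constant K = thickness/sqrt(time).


K = 4.6 / sqrt(42) = 4.6 / 6.4807 = 0.71 mm/min^0.5

0.71


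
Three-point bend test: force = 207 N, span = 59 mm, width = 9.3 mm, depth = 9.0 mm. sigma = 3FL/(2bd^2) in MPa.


sigma = 3*207*59/(2*9.3*9.0^2) = 24.3 MPa

24.3


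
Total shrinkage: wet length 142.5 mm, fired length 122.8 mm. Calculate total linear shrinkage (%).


TS = (142.5 - 122.8) / 142.5 * 100 = 13.82%

13.82


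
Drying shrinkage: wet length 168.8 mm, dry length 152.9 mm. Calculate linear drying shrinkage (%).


DS = (168.8 - 152.9) / 168.8 * 100 = 9.42%

9.42


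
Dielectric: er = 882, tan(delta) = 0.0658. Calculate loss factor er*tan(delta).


Loss = 882 * 0.0658 = 58.036

58.036


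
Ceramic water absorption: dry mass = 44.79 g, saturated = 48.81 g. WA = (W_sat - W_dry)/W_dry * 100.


WA = (48.81 - 44.79) / 44.79 * 100 = 8.98%

8.98


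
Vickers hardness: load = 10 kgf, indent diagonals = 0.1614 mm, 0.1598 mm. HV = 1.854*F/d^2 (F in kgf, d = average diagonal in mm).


d_avg = (0.1614+0.1598)/2 = 0.1606 mm
HV = 1.854*10/0.1606^2 = 719

719


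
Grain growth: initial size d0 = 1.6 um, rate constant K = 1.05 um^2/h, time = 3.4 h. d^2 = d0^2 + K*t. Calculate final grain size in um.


d^2 = 1.6^2 + 1.05*3.4 = 6.13
d = sqrt(6.13) = 2.48 um

2.48


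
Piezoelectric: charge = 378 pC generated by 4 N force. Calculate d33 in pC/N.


d33 = 378 / 4 = 94.5 pC/N

94.5


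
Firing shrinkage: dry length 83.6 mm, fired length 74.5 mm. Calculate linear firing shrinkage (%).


FS = (83.6 - 74.5) / 83.6 * 100 = 10.89%

10.89


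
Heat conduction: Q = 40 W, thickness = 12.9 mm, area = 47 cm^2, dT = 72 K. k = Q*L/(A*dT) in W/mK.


k = 40*12.9/1000/(47/10000*72) = 1.52 W/mK

1.52


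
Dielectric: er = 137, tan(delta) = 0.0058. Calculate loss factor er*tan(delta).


Loss = 137 * 0.0058 = 0.795

0.795


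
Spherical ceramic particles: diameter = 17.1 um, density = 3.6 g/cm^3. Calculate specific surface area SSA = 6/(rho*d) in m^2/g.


SSA = 6 / (3.6 * 17.1) = 0.097 m^2/g

0.097


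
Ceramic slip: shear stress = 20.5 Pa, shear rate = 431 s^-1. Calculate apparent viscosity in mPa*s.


eta = tau/gamma * 1000 = 20.5/431 * 1000 = 47.6 mPa*s

47.6


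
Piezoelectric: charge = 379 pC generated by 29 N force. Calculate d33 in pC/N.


d33 = 379 / 29 = 13.1 pC/N

13.1


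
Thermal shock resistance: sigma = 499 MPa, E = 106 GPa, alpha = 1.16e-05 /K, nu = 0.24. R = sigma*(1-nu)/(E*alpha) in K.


R = 499*(1-0.24)/(106*1000*1.16e-05) = 308 K

308


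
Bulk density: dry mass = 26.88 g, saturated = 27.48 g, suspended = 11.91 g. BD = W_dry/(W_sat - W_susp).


BD = 26.88 / (27.48 - 11.91) = 26.88 / 15.57 = 1.726 g/cm^3

1.726


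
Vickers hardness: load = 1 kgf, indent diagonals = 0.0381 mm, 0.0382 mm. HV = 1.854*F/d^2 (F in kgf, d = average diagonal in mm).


d_avg = (0.0381+0.0382)/2 = 0.03815 mm
HV = 1.854*1/0.03815^2 = 1274

1274


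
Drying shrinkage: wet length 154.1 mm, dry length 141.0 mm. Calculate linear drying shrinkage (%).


DS = (154.1 - 141.0) / 154.1 * 100 = 8.5%

8.5


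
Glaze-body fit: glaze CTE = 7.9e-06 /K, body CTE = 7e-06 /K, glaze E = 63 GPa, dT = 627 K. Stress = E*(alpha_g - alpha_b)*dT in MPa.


Stress = 63*1000*(7.9e-06 - 7e-06)*627 = 35.6 MPa

35.6


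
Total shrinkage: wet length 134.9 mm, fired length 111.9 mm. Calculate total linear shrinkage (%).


TS = (134.9 - 111.9) / 134.9 * 100 = 17.05%

17.05


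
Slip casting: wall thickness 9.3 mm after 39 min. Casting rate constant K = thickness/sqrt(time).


K = 9.3 / sqrt(39) = 9.3 / 6.245 = 1.489 mm/min^0.5

1.489


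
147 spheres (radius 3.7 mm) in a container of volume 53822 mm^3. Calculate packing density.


V_sphere = 4/3*pi*3.7^3 = 212.1748 mm^3
Total V = 147*212.1748 = 31189.6956 mm^3
PD = 31189.6956 / 53822 = 0.579

0.579


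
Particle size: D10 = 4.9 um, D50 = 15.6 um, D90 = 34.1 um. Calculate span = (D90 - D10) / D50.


Span = (34.1 - 4.9) / 15.6 = 29.2 / 15.6 = 1.872

1.872


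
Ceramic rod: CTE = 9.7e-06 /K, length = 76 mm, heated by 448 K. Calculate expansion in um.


dL = 9.7e-06 * 76 * 448 * 1000 = 330.266 um

330.266


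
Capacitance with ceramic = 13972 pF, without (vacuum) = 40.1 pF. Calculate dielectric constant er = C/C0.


er = 13972 / 40.1 = 348.43

348.43


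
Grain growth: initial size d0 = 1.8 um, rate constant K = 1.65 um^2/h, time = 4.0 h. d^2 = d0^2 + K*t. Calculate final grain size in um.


d^2 = 1.8^2 + 1.65*4.0 = 9.84
d = sqrt(9.84) = 3.14 um

3.14


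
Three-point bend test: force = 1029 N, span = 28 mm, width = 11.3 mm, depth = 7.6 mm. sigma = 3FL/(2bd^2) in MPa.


sigma = 3*1029*28/(2*11.3*7.6^2) = 66.2 MPa

66.2


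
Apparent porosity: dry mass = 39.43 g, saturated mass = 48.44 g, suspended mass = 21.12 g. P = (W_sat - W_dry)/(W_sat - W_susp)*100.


P = (48.44 - 39.43) / (48.44 - 21.12) * 100 = 9.01 / 27.32 * 100 = 33.0%

33.0


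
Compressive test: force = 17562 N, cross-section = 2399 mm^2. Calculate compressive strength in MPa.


CS = 17562 / 2399 = 7.3 MPa

7.3


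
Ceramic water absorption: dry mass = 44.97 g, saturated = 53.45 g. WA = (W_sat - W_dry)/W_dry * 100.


WA = (53.45 - 44.97) / 44.97 * 100 = 18.86%

18.86


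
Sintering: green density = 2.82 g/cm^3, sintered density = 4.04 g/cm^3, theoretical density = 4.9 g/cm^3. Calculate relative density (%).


Relative = 4.04 / 4.9 * 100 = 82.4%

82.4


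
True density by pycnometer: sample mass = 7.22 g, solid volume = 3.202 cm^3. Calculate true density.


TD = 7.22 / 3.202 = 2.255 g/cm^3

2.255


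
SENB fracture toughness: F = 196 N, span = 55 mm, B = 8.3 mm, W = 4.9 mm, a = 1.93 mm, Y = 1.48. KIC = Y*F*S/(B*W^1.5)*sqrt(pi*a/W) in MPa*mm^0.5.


KIC = 1.48*196*55/(8.3*4.9^1.5)*sqrt(pi*1.93/4.9) = 197.14

197.14


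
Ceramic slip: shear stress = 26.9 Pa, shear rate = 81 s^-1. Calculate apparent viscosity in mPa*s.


eta = tau/gamma * 1000 = 26.9/81 * 1000 = 332.1 mPa*s

332.1


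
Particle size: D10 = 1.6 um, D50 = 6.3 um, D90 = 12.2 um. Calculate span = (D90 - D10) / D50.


Span = (12.2 - 1.6) / 6.3 = 10.6 / 6.3 = 1.683

1.683


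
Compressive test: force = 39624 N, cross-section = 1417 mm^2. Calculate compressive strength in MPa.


CS = 39624 / 1417 = 28.0 MPa

28.0


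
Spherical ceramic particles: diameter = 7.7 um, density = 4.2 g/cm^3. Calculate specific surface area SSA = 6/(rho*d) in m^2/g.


SSA = 6 / (4.2 * 7.7) = 0.186 m^2/g

0.186


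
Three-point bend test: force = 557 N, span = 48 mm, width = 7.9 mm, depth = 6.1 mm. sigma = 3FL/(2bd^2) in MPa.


sigma = 3*557*48/(2*7.9*6.1^2) = 136.4 MPa

136.4


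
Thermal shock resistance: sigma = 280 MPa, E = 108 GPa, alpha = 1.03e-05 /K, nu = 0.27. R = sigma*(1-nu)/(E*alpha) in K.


R = 280*(1-0.27)/(108*1000*1.03e-05) = 184 K

184


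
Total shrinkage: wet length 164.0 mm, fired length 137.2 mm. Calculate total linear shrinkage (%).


TS = (164.0 - 137.2) / 164.0 * 100 = 16.34%

16.34


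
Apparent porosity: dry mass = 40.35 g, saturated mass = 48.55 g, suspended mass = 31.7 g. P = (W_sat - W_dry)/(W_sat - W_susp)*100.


P = (48.55 - 40.35) / (48.55 - 31.7) * 100 = 8.2 / 16.85 * 100 = 48.7%

48.7


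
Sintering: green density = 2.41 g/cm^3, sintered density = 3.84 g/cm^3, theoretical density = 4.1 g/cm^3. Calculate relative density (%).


Relative = 3.84 / 4.1 * 100 = 93.7%

93.7


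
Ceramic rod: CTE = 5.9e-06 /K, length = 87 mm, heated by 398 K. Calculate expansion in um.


dL = 5.9e-06 * 87 * 398 * 1000 = 204.293 um

204.293


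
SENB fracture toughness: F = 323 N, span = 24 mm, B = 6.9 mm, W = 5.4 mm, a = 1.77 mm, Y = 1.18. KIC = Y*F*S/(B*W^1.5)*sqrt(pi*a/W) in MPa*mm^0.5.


KIC = 1.18*323*24/(6.9*5.4^1.5)*sqrt(pi*1.77/5.4) = 107.21

107.21


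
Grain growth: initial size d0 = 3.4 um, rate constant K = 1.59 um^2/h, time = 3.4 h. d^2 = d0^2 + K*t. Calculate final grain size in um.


d^2 = 3.4^2 + 1.59*3.4 = 16.966
d = sqrt(16.966) = 4.12 um

4.12


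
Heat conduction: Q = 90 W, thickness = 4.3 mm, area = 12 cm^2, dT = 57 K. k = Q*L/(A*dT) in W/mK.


k = 90*4.3/1000/(12/10000*57) = 5.66 W/mK

5.66


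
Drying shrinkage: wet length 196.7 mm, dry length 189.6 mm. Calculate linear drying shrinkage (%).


DS = (196.7 - 189.6) / 196.7 * 100 = 3.61%

3.61


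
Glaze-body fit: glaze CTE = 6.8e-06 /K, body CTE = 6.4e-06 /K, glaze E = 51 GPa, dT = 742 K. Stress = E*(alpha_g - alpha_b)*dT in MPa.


Stress = 51*1000*(6.8e-06 - 6.4e-06)*742 = 15.1 MPa

15.1


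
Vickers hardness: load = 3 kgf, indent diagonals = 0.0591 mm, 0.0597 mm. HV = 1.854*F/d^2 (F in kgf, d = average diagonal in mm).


d_avg = (0.0591+0.0597)/2 = 0.0594 mm
HV = 1.854*3/0.0594^2 = 1576

1576


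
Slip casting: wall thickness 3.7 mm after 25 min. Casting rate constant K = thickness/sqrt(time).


K = 3.7 / sqrt(25) = 3.7 / 5.0 = 0.74 mm/min^0.5

0.74


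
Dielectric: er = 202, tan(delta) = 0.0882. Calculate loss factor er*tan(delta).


Loss = 202 * 0.0882 = 17.816

17.816


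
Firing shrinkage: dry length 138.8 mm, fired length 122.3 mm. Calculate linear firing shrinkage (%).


FS = (138.8 - 122.3) / 138.8 * 100 = 11.89%

11.89


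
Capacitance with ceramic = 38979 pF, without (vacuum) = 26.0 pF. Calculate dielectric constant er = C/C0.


er = 38979 / 26.0 = 1499.19

1499.19


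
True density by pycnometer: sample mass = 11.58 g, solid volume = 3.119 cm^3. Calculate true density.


TD = 11.58 / 3.119 = 3.713 g/cm^3

3.713


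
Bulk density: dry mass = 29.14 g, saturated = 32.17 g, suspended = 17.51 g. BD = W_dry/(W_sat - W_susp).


BD = 29.14 / (32.17 - 17.51) = 29.14 / 14.66 = 1.988 g/cm^3

1.988


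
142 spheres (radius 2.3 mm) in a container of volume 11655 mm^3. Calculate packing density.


V_sphere = 4/3*pi*2.3^3 = 50.965 mm^3
Total V = 142*50.965 = 7237.03 mm^3
PD = 7237.03 / 11655 = 0.621

0.621


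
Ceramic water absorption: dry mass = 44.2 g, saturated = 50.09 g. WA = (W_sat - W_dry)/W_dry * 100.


WA = (50.09 - 44.2) / 44.2 * 100 = 13.33%

13.33


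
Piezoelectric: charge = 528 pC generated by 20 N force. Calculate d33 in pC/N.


d33 = 528 / 20 = 26.4 pC/N

26.4


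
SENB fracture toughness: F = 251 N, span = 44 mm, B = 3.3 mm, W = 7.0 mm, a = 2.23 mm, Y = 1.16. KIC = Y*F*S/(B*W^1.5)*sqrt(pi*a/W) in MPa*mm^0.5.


KIC = 1.16*251*44/(3.3*7.0^1.5)*sqrt(pi*2.23/7.0) = 209.7

209.7


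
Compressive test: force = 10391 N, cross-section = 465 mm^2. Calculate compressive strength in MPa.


CS = 10391 / 465 = 22.3 MPa

22.3


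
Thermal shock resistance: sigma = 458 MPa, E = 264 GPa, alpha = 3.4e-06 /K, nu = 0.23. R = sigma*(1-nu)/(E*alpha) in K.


R = 458*(1-0.23)/(264*1000*3.4e-06) = 393 K

393


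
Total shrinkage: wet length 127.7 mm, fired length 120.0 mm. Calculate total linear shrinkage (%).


TS = (127.7 - 120.0) / 127.7 * 100 = 6.03%

6.03


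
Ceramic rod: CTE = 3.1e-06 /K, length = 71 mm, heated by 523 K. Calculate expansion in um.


dL = 3.1e-06 * 71 * 523 * 1000 = 115.112 um

115.112


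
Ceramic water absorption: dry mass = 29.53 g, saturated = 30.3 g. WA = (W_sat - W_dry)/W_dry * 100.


WA = (30.3 - 29.53) / 29.53 * 100 = 2.61%

2.61


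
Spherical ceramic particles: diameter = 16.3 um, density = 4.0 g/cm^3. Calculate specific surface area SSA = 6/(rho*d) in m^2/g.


SSA = 6 / (4.0 * 16.3) = 0.092 m^2/g

0.092


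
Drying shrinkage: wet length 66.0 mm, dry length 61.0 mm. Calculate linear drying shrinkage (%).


DS = (66.0 - 61.0) / 66.0 * 100 = 7.58%

7.58


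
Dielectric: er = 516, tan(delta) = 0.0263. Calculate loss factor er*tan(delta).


Loss = 516 * 0.0263 = 13.571

13.571


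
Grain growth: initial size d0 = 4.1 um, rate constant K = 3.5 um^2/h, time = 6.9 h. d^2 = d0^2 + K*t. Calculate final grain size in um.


d^2 = 4.1^2 + 3.5*6.9 = 40.96
d = sqrt(40.96) = 6.4 um

6.4


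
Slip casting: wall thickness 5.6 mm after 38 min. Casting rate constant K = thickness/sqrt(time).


K = 5.6 / sqrt(38) = 5.6 / 6.1644 = 0.908 mm/min^0.5

0.908


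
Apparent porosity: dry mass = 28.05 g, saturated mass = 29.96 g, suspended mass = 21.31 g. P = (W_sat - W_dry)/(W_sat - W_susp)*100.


P = (29.96 - 28.05) / (29.96 - 21.31) * 100 = 1.91 / 8.65 * 100 = 22.1%

22.1


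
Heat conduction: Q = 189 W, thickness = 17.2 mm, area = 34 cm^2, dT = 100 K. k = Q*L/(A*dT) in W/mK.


k = 189*17.2/1000/(34/10000*100) = 9.56 W/mK

9.56


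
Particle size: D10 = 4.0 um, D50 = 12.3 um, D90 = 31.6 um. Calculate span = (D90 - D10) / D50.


Span = (31.6 - 4.0) / 12.3 = 27.6 / 12.3 = 2.244

2.244


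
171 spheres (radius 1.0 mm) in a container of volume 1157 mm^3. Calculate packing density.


V_sphere = 4/3*pi*1.0^3 = 4.1888 mm^3
Total V = 171*4.1888 = 716.2848 mm^3
PD = 716.2848 / 1157 = 0.619

0.619


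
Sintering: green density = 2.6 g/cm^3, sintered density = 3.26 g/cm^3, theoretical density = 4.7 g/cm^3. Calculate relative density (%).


Relative = 3.26 / 4.7 * 100 = 69.4%

69.4


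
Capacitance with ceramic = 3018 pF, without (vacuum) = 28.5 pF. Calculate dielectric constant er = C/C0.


er = 3018 / 28.5 = 105.89

105.89


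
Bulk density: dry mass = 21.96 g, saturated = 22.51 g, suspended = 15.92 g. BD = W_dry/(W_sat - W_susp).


BD = 21.96 / (22.51 - 15.92) = 21.96 / 6.59 = 3.332 g/cm^3

3.332


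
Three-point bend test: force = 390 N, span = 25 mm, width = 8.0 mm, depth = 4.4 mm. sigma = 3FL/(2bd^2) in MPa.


sigma = 3*390*25/(2*8.0*4.4^2) = 94.4 MPa

94.4


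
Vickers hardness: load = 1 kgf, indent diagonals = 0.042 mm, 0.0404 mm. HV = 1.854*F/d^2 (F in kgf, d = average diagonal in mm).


d_avg = (0.042+0.0404)/2 = 0.0412 mm
HV = 1.854*1/0.0412^2 = 1092

1092


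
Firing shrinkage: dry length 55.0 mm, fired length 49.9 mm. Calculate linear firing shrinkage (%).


FS = (55.0 - 49.9) / 55.0 * 100 = 9.27%

9.27


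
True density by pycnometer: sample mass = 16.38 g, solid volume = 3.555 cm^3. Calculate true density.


TD = 16.38 / 3.555 = 4.608 g/cm^3

4.608


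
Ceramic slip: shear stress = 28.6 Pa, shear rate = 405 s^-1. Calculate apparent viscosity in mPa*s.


eta = tau/gamma * 1000 = 28.6/405 * 1000 = 70.6 mPa*s

70.6


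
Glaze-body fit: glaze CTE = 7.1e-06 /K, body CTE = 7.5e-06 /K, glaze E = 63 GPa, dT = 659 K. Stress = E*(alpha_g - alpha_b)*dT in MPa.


Stress = 63*1000*(7.1e-06 - 7.5e-06)*659 = -16.6 MPa

-16.6


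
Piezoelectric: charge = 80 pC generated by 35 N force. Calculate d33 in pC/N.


d33 = 80 / 35 = 2.3 pC/N

2.3


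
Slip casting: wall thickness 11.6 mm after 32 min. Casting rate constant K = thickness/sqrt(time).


K = 11.6 / sqrt(32) = 11.6 / 5.6569 = 2.051 mm/min^0.5

2.051


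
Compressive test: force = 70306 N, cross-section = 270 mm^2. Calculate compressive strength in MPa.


CS = 70306 / 270 = 260.4 MPa

260.4


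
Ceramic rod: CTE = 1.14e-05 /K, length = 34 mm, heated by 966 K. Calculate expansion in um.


dL = 1.14e-05 * 34 * 966 * 1000 = 374.422 um

374.422


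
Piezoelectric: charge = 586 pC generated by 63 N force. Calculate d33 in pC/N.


d33 = 586 / 63 = 9.3 pC/N

9.3


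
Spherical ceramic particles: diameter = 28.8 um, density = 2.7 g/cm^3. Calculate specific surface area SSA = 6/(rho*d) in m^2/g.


SSA = 6 / (2.7 * 28.8) = 0.077 m^2/g

0.077


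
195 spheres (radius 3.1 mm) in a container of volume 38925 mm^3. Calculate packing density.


V_sphere = 4/3*pi*3.1^3 = 124.7882 mm^3
Total V = 195*124.7882 = 24333.699 mm^3
PD = 24333.699 / 38925 = 0.625

0.625


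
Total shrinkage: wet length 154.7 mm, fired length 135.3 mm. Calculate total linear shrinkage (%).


TS = (154.7 - 135.3) / 154.7 * 100 = 12.54%

12.54


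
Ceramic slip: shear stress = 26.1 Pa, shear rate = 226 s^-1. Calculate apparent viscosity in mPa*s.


eta = tau/gamma * 1000 = 26.1/226 * 1000 = 115.5 mPa*s

115.5


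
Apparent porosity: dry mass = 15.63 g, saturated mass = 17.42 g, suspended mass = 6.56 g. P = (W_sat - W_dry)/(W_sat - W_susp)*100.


P = (17.42 - 15.63) / (17.42 - 6.56) * 100 = 1.79 / 10.86 * 100 = 16.5%

16.5


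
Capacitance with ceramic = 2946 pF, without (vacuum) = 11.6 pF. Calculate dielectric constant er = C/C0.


er = 2946 / 11.6 = 253.97

253.97


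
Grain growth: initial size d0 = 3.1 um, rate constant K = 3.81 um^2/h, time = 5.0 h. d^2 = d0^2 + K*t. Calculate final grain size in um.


d^2 = 3.1^2 + 3.81*5.0 = 28.66
d = sqrt(28.66) = 5.35 um

5.35


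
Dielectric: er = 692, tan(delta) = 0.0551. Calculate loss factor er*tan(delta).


Loss = 692 * 0.0551 = 38.129

38.129


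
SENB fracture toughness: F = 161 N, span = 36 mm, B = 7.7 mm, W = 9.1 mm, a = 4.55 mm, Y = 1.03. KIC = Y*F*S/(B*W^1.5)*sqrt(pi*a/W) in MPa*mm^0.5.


KIC = 1.03*161*36/(7.7*9.1^1.5)*sqrt(pi*4.55/9.1) = 35.4

35.4


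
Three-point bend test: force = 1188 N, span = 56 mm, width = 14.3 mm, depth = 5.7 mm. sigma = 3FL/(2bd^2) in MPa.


sigma = 3*1188*56/(2*14.3*5.7^2) = 214.8 MPa

214.8


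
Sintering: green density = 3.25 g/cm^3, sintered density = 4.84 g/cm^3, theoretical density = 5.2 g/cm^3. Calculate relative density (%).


Relative = 4.84 / 5.2 * 100 = 93.1%

93.1


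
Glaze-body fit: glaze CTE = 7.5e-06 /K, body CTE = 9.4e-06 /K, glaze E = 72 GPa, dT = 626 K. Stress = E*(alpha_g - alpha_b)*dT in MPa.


Stress = 72*1000*(7.5e-06 - 9.4e-06)*626 = -85.6 MPa

-85.6


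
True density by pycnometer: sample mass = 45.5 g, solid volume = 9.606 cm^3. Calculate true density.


TD = 45.5 / 9.606 = 4.737 g/cm^3

4.737


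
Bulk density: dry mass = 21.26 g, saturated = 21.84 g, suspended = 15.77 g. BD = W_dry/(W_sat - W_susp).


BD = 21.26 / (21.84 - 15.77) = 21.26 / 6.07 = 3.502 g/cm^3

3.502


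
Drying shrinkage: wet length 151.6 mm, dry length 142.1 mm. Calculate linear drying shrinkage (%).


DS = (151.6 - 142.1) / 151.6 * 100 = 6.27%

6.27


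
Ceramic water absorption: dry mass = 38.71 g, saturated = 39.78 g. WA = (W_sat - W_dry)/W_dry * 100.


WA = (39.78 - 38.71) / 38.71 * 100 = 2.76%

2.76


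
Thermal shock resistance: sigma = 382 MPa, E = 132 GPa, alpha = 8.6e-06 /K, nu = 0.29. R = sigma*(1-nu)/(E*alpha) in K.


R = 382*(1-0.29)/(132*1000*8.6e-06) = 239 K

239


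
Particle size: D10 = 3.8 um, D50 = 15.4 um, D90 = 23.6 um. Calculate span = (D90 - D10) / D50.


Span = (23.6 - 3.8) / 15.4 = 19.8 / 15.4 = 1.286

1.286


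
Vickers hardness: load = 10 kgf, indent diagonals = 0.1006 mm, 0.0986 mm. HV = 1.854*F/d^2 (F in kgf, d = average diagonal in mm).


d_avg = (0.1006+0.0986)/2 = 0.0996 mm
HV = 1.854*10/0.0996^2 = 1869

1869


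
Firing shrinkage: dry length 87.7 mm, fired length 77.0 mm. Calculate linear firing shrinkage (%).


FS = (87.7 - 77.0) / 87.7 * 100 = 12.2%

12.2


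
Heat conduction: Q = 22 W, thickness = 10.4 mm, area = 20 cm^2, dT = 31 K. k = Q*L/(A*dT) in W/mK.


k = 22*10.4/1000/(20/10000*31) = 3.69 W/mK

3.69


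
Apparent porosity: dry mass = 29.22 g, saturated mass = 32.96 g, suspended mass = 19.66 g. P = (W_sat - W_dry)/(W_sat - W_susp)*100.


P = (32.96 - 29.22) / (32.96 - 19.66) * 100 = 3.74 / 13.3 * 100 = 28.1%

28.1


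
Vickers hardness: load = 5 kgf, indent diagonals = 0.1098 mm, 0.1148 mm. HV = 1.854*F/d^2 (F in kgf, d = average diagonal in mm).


d_avg = (0.1098+0.1148)/2 = 0.1123 mm
HV = 1.854*5/0.1123^2 = 735

735


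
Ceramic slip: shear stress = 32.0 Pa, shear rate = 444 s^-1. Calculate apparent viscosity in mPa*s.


eta = tau/gamma * 1000 = 32.0/444 * 1000 = 72.1 mPa*s

72.1


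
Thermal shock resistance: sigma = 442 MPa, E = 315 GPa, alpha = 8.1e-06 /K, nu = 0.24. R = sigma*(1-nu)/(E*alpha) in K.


R = 442*(1-0.24)/(315*1000*8.1e-06) = 132 K

132


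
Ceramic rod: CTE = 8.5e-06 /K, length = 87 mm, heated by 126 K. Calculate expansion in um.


dL = 8.5e-06 * 87 * 126 * 1000 = 93.177 um

93.177


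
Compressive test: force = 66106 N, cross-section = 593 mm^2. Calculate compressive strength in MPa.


CS = 66106 / 593 = 111.5 MPa

111.5


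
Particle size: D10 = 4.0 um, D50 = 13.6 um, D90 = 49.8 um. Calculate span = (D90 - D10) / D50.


Span = (49.8 - 4.0) / 13.6 = 45.8 / 13.6 = 3.368

3.368


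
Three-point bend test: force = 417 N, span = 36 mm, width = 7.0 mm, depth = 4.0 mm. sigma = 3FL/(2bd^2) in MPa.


sigma = 3*417*36/(2*7.0*4.0^2) = 201.1 MPa

201.1


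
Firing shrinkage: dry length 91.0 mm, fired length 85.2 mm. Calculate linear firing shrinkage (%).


FS = (91.0 - 85.2) / 91.0 * 100 = 6.37%

6.37


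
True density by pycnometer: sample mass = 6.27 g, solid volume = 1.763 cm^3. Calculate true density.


TD = 6.27 / 1.763 = 3.556 g/cm^3

3.556


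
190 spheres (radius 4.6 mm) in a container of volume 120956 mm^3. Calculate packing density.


V_sphere = 4/3*pi*4.6^3 = 407.7201 mm^3
Total V = 190*407.7201 = 77466.819 mm^3
PD = 77466.819 / 120956 = 0.64

0.64


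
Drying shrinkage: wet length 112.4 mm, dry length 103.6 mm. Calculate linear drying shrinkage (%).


DS = (112.4 - 103.6) / 112.4 * 100 = 7.83%

7.83


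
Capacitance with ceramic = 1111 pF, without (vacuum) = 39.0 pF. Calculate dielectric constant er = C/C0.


er = 1111 / 39.0 = 28.49

28.49


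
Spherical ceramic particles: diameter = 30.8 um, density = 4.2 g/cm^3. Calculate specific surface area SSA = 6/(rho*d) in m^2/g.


SSA = 6 / (4.2 * 30.8) = 0.046 m^2/g

0.046


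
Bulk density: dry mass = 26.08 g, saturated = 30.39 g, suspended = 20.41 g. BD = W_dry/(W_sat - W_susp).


BD = 26.08 / (30.39 - 20.41) = 26.08 / 9.98 = 2.613 g/cm^3

2.613


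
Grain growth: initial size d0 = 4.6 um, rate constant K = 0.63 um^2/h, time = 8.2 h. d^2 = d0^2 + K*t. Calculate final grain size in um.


d^2 = 4.6^2 + 0.63*8.2 = 26.326
d = sqrt(26.326) = 5.13 um

5.13


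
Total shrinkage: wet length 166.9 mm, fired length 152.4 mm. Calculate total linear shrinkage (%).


TS = (166.9 - 152.4) / 166.9 * 100 = 8.69%

8.69


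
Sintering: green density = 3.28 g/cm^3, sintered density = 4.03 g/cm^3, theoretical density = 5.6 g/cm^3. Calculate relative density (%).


Relative = 4.03 / 5.6 * 100 = 72.0%

72.0


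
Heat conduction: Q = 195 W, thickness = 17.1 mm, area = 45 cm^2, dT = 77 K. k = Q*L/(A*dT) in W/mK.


k = 195*17.1/1000/(45/10000*77) = 9.62 W/mK

9.62


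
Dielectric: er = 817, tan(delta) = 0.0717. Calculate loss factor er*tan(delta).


Loss = 817 * 0.0717 = 58.579

58.579


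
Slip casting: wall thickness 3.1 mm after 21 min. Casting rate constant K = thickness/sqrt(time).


K = 3.1 / sqrt(21) = 3.1 / 4.5826 = 0.676 mm/min^0.5

0.676
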